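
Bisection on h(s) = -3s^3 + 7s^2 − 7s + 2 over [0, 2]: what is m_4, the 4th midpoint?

0.375

s = 1 gives h = -1, negative; keep [0, 1]
s = 0.5 gives h = -0.125, negative; keep [0, 0.5]
s = 0.25 gives h = 0.640625, positive; keep [0.25, 0.5]
s = 0.375 gives h = 0.2012, positive; keep [0.375, 0.5]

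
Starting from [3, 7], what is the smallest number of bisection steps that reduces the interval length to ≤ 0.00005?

Width after n steps is 4/2^n. Need 2^n ≥ 4/0.00005 = 80000.
2^16 = 65536 < 80000 ≤ 2^17 = 131072, so n = 17.

17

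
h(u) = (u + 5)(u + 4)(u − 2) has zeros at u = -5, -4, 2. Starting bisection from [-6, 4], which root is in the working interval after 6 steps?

m = -1, h(m) = -36 (−); new bracket [-1, 4]
m = 1.5, h(m) = -17.875 (−); new bracket [1.5, 4]
m = 2.75, h(m) = 39.234375 (+); new bracket [1.5, 2.75]
m = 2.125, h(m) = 5.4551 (+); new bracket [1.5, 2.125]
m = 1.8125, h(m) = -7.4246 (−); new bracket [1.8125, 2.125]
m = 1.96875, h(m) = -1.2998 (−); new bracket [1.96875, 2.125]

2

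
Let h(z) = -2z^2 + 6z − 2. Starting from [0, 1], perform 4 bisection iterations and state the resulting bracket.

[0.375, 0.4375]

midpoint 0.5: h = 0.5 > 0 → [0, 0.5]
midpoint 0.25: h = -0.625 < 0 → [0.25, 0.5]
midpoint 0.375: h = -0.03125 < 0 → [0.375, 0.5]
midpoint 0.4375: h = 0.2422 > 0 → [0.375, 0.4375]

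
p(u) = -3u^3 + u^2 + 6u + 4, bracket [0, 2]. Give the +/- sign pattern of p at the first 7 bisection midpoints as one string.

+++-+--

p(1) = 8 > 0, so the root lies in [1, 2]
p(1.5) = 5.125 > 0, so the root lies in [1.5, 2]
p(1.75) = 1.484375 > 0, so the root lies in [1.75, 2]
p(1.875) = -1.0098 < 0, so the root lies in [1.75, 1.875]
p(1.8125) = 0.2971 > 0, so the root lies in [1.8125, 1.875]
p(1.84375) = -0.3411 < 0, so the root lies in [1.8125, 1.84375]
p(1.828125) = -0.0182 < 0, so the root lies in [1.8125, 1.828125]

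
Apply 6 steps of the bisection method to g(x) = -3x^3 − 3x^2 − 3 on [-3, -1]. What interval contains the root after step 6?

[-1.46875, -1.4375]

midpoint -2: g = 9 > 0 → [-2, -1]
midpoint -1.5: g = 0.375 > 0 → [-1.5, -1]
midpoint -1.25: g = -1.828125 < 0 → [-1.5, -1.25]
midpoint -1.375: g = -0.873 < 0 → [-1.5, -1.375]
midpoint -1.4375: g = -0.2878 < 0 → [-1.5, -1.4375]
midpoint -1.46875: g = 0.0336 > 0 → [-1.46875, -1.4375]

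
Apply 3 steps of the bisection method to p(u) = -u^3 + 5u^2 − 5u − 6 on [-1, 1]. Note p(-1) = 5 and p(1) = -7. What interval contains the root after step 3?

m = 0, p(m) = -6 (−); new bracket [-1, 0]
m = -0.5, p(m) = -2.125 (−); new bracket [-1, -0.5]
m = -0.75, p(m) = 0.984375 (+); new bracket [-0.75, -0.5]

[-0.75, -0.5]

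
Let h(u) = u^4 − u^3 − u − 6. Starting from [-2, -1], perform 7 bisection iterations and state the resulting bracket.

[-1.28125, -1.2734375]

m = -1.5, h(m) = 3.9375 (+); new bracket [-1.5, -1]
m = -1.25, h(m) = -0.355469 (−); new bracket [-1.5, -1.25]
m = -1.375, h(m) = 1.549072 (+); new bracket [-1.375, -1.25]
m = -1.3125, h(m) = 0.541 (+); new bracket [-1.3125, -1.25]
m = -1.28125, h(m) = 0.0794 (+); new bracket [-1.28125, -1.25]
m = -1.265625, h(m) = -0.1413 (−); new bracket [-1.28125, -1.265625]
m = -1.2734375, h(m) = -0.0318 (−); new bracket [-1.28125, -1.2734375]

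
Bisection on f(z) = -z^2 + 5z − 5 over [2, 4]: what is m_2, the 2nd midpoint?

f(3) = 1 > 0, so the root lies in [3, 4]
f(3.5) = 0.25 > 0, so the root lies in [3.5, 4]

3.5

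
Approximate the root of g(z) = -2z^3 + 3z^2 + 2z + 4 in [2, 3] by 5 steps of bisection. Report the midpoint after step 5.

2.28125

m = 2.5, g(m) = -3.5 (−); new bracket [2, 2.5]
m = 2.25, g(m) = 0.90625 (+); new bracket [2.25, 2.5]
m = 2.375, g(m) = -1.121094 (−); new bracket [2.25, 2.375]
m = 2.3125, g(m) = -0.0649 (−); new bracket [2.25, 2.3125]
m = 2.28125, g(m) = 0.4311 (+); new bracket [2.28125, 2.3125]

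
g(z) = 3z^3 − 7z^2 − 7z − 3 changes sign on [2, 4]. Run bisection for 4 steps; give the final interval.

z = 3 gives g = -6, negative; keep [3, 4]
z = 3.5 gives g = 15.375, positive; keep [3, 3.5]
z = 3.25 gives g = 3.296875, positive; keep [3, 3.25]
z = 3.125 gives g = -1.6816, negative; keep [3.125, 3.25]

[3.125, 3.25]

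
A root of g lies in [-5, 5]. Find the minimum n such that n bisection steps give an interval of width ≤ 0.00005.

Width after n steps is 10/2^n. Need 2^n ≥ 10/0.00005 = 200000.
2^17 = 131072 < 200000 ≤ 2^18 = 262144, so n = 18.

18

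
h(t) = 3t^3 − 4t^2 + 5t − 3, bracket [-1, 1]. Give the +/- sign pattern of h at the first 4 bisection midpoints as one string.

m = 0, h(m) = -3 (−); new bracket [0, 1]
m = 0.5, h(m) = -1.125 (−); new bracket [0.5, 1]
m = 0.75, h(m) = -0.234375 (−); new bracket [0.75, 1]
m = 0.875, h(m) = 0.3223 (+); new bracket [0.75, 0.875]

---+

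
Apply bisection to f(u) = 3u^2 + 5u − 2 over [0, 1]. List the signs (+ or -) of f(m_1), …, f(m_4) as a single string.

m = 0.5, f(m) = 1.25 (+); new bracket [0, 0.5]
m = 0.25, f(m) = -0.5625 (−); new bracket [0.25, 0.5]
m = 0.375, f(m) = 0.296875 (+); new bracket [0.25, 0.375]
m = 0.3125, f(m) = -0.1445 (−); new bracket [0.3125, 0.375]

+-+-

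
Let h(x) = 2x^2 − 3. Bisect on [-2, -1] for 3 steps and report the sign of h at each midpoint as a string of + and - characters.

x = -1.5 gives h = 1.5, positive; keep [-1.5, -1]
x = -1.25 gives h = 0.125, positive; keep [-1.25, -1]
x = -1.125 gives h = -0.46875, negative; keep [-1.25, -1.125]

++-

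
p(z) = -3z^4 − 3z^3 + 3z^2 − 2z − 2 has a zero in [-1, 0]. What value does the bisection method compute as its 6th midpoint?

-0.515625

m = -0.5, p(m) = -0.0625 (−); new bracket [-1, -0.5]
m = -0.75, p(m) = 1.503906 (+); new bracket [-0.75, -0.5]
m = -0.625, p(m) = 0.696533 (+); new bracket [-0.625, -0.5]
m = -0.5625, p(m) = 0.3078 (+); new bracket [-0.5625, -0.5]
m = -0.53125, p(m) = 0.12 (+); new bracket [-0.53125, -0.5]
m = -0.515625, p(m) = 0.0281 (+); new bracket [-0.515625, -0.5]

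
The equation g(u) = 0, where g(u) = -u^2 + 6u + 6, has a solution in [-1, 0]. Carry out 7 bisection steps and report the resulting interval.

g(-0.5) = 2.75 > 0, so the root lies in [-1, -0.5]
g(-0.75) = 0.9375 > 0, so the root lies in [-1, -0.75]
g(-0.875) = -0.015625 < 0, so the root lies in [-0.875, -0.75]
g(-0.8125) = 0.4648 > 0, so the root lies in [-0.875, -0.8125]
g(-0.84375) = 0.2256 > 0, so the root lies in [-0.875, -0.84375]
g(-0.859375) = 0.1052 > 0, so the root lies in [-0.875, -0.859375]
g(-0.8671875) = 0.0449 > 0, so the root lies in [-0.875, -0.8671875]

[-0.875, -0.8671875]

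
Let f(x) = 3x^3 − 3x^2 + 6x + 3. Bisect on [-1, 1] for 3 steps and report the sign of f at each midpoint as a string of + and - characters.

m = 0, f(m) = 3 (+); new bracket [-1, 0]
m = -0.5, f(m) = -1.125 (−); new bracket [-0.5, 0]
m = -0.25, f(m) = 1.265625 (+); new bracket [-0.5, -0.25]

+-+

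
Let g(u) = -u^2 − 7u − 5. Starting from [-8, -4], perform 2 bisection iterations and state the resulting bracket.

[-7, -6]

g(-6) = 1 > 0, so the root lies in [-8, -6]
g(-7) = -5 < 0, so the root lies in [-7, -6]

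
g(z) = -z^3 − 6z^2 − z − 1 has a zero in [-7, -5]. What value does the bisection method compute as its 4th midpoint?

midpoint -6: g = 5 > 0 → [-6, -5]
midpoint -5.5: g = -10.625 < 0 → [-6, -5.5]
midpoint -5.75: g = -3.515625 < 0 → [-6, -5.75]
midpoint -5.875: g = 0.5605 > 0 → [-5.875, -5.75]

-5.875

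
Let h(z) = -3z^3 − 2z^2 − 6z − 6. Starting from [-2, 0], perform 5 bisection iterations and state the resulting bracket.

z = -1 gives h = 1, positive; keep [-1, 0]
z = -0.5 gives h = -3.125, negative; keep [-1, -0.5]
z = -0.75 gives h = -1.359375, negative; keep [-1, -0.75]
z = -0.875 gives h = -0.2715, negative; keep [-1, -0.875]
z = -0.9375 gives h = 0.3391, positive; keep [-0.9375, -0.875]

[-0.9375, -0.875]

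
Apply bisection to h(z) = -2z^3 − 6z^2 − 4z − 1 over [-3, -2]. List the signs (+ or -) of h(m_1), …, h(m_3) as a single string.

midpoint -2.5: h = 2.75 > 0 → [-2.5, -2]
midpoint -2.25: h = 0.40625 > 0 → [-2.25, -2]
midpoint -2.125: h = -0.402344 < 0 → [-2.25, -2.125]

++-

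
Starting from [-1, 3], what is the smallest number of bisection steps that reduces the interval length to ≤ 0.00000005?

Width after n steps is 4/2^n. Need 2^n ≥ 4/0.00000005 = 80000000.
2^26 = 67108864 < 80000000 ≤ 2^27 = 134217728, so n = 27.

27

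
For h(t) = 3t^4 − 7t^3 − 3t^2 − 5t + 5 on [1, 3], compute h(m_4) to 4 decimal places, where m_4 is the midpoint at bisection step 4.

t = 2 gives h = -25, negative; keep [2, 3]
t = 2.5 gives h = -18.4375, negative; keep [2.5, 3]
t = 2.75 gives h = -5.441406, negative; keep [2.75, 3]
t = 2.875 gives h = 4.4441, positive; keep [2.75, 2.875]

4.4441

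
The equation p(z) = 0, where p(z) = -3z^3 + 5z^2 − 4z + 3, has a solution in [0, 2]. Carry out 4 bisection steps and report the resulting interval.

[1.125, 1.25]

midpoint 1: p = 1 > 0 → [1, 2]
midpoint 1.5: p = -1.875 < 0 → [1, 1.5]
midpoint 1.25: p = -0.046875 < 0 → [1, 1.25]
midpoint 1.125: p = 0.5566 > 0 → [1.125, 1.25]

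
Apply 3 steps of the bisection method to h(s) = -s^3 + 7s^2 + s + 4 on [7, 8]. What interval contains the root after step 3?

[7.125, 7.25]

midpoint 7.5: h = -16.625 < 0 → [7, 7.5]
midpoint 7.25: h = -1.890625 < 0 → [7, 7.25]
midpoint 7.125: h = 4.779297 > 0 → [7.125, 7.25]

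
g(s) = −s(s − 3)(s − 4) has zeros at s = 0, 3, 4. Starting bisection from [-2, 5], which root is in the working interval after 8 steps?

m = 1.5, g(m) = -5.625 (−); new bracket [-2, 1.5]
m = -0.25, g(m) = 3.453125 (+); new bracket [-0.25, 1.5]
m = 0.625, g(m) = -5.009766 (−); new bracket [-0.25, 0.625]
m = 0.1875, g(m) = -2.0105 (−); new bracket [-0.25, 0.1875]
m = -0.03125, g(m) = 0.3819 (+); new bracket [-0.03125, 0.1875]
m = 0.078125, g(m) = -0.8953 (−); new bracket [-0.03125, 0.078125]
m = 0.0234375, g(m) = -0.2774 (−); new bracket [-0.03125, 0.0234375]
m = -0.00390625, g(m) = 0.047 (+); new bracket [-0.00390625, 0.0234375]

0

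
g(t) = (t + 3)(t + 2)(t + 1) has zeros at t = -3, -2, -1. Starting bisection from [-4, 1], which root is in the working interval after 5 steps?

midpoint -1.5: g = -0.375 < 0 → [-1.5, 1]
midpoint -0.25: g = 3.609375 > 0 → [-1.5, -0.25]
midpoint -0.875: g = 0.298828 > 0 → [-1.5, -0.875]
midpoint -1.1875: g = -0.2761 < 0 → [-1.1875, -0.875]
midpoint -1.03125: g = -0.0596 < 0 → [-1.03125, -0.875]

-1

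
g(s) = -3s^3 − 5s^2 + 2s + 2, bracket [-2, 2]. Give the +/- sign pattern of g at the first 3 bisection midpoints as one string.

midpoint 0: g = 2 > 0 → [0, 2]
midpoint 1: g = -4 < 0 → [0, 1]
midpoint 0.5: g = 1.375 > 0 → [0.5, 1]

+-+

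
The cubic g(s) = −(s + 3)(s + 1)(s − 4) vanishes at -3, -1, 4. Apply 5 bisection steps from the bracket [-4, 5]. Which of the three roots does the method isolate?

g(0.5) = 18.375 > 0, so the root lies in [0.5, 5]
g(2.75) = 26.953125 > 0, so the root lies in [2.75, 5]
g(3.875) = 4.189453 > 0, so the root lies in [3.875, 5]
g(4.4375) = -17.6931 < 0, so the root lies in [3.875, 4.4375]
g(4.15625) = -5.7655 < 0, so the root lies in [3.875, 4.15625]

4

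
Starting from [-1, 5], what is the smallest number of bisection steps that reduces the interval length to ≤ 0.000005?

Width after n steps is 6/2^n. Need 2^n ≥ 6/0.000005 = 1200000.
2^20 = 1048576 < 1200000 ≤ 2^21 = 2097152, so n = 21.

21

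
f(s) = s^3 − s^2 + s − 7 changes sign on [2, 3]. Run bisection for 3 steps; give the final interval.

midpoint 2.5: f = 4.875 > 0 → [2, 2.5]
midpoint 2.25: f = 1.578125 > 0 → [2, 2.25]
midpoint 2.125: f = 0.205078 > 0 → [2, 2.125]

[2, 2.125]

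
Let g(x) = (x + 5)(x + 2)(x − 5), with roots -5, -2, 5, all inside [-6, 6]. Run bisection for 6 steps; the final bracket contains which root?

5

g(0) = -50 < 0, so the root lies in [0, 6]
g(3) = -80 < 0, so the root lies in [3, 6]
g(4.5) = -30.875 < 0, so the root lies in [4.5, 6]
g(5.25) = 18.5781 > 0, so the root lies in [4.5, 5.25]
g(4.875) = -8.4863 < 0, so the root lies in [4.875, 5.25]
g(5.0625) = 4.4417 > 0, so the root lies in [4.875, 5.0625]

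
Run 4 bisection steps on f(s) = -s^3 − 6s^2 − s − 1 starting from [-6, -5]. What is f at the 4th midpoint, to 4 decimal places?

-1.5222

midpoint -5.5: f = -10.625 < 0 → [-6, -5.5]
midpoint -5.75: f = -3.515625 < 0 → [-6, -5.75]
midpoint -5.875: f = 0.560547 > 0 → [-5.875, -5.75]
midpoint -5.8125: f = -1.5222 < 0 → [-5.875, -5.8125]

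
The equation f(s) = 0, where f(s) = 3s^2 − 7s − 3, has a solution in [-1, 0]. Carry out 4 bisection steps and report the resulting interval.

m = -0.5, f(m) = 1.25 (+); new bracket [-0.5, 0]
m = -0.25, f(m) = -1.0625 (−); new bracket [-0.5, -0.25]
m = -0.375, f(m) = 0.046875 (+); new bracket [-0.375, -0.25]
m = -0.3125, f(m) = -0.5195 (−); new bracket [-0.375, -0.3125]

[-0.375, -0.3125]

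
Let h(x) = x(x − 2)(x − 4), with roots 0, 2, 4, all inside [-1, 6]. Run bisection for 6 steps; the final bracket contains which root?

midpoint 2.5: h = -1.875 < 0 → [2.5, 6]
midpoint 4.25: h = 2.390625 > 0 → [2.5, 4.25]
midpoint 3.375: h = -2.900391 < 0 → [3.375, 4.25]
midpoint 3.8125: h = -1.2957 < 0 → [3.8125, 4.25]
midpoint 4.03125: h = 0.2559 > 0 → [3.8125, 4.03125]
midpoint 3.921875: h = -0.5889 < 0 → [3.921875, 4.03125]

4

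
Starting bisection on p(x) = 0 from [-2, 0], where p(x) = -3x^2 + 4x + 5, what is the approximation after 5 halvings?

-0.8125

p(-1) = -2 < 0, so the root lies in [-1, 0]
p(-0.5) = 2.25 > 0, so the root lies in [-1, -0.5]
p(-0.75) = 0.3125 > 0, so the root lies in [-1, -0.75]
p(-0.875) = -0.7969 < 0, so the root lies in [-0.875, -0.75]
p(-0.8125) = -0.2305 < 0, so the root lies in [-0.8125, -0.75]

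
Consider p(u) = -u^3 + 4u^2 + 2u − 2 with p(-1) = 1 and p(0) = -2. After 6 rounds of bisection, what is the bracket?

midpoint -0.5: p = -1.875 < 0 → [-1, -0.5]
midpoint -0.75: p = -0.828125 < 0 → [-1, -0.75]
midpoint -0.875: p = -0.017578 < 0 → [-1, -0.875]
midpoint -0.9375: p = 0.4646 > 0 → [-0.9375, -0.875]
midpoint -0.90625: p = 0.2169 > 0 → [-0.90625, -0.875]
midpoint -0.890625: p = 0.0981 > 0 → [-0.890625, -0.875]

[-0.890625, -0.875]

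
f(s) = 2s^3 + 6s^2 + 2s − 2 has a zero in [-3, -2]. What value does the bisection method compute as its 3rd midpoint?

midpoint -2.5: f = -0.75 < 0 → [-2.5, -2]
midpoint -2.25: f = 1.09375 > 0 → [-2.5, -2.25]
midpoint -2.375: f = 0.300781 > 0 → [-2.5, -2.375]

-2.375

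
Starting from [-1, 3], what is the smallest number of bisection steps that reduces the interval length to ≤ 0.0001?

16

Width after n steps is 4/2^n. Need 2^n ≥ 4/0.0001 = 40000.
2^15 = 32768 < 40000 ≤ 2^16 = 65536, so n = 16.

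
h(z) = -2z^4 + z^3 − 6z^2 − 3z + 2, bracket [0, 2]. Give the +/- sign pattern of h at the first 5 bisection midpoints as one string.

m = 1, h(m) = -8 (−); new bracket [0, 1]
m = 0.5, h(m) = -1 (−); new bracket [0, 0.5]
m = 0.25, h(m) = 0.882812 (+); new bracket [0.25, 0.5]
m = 0.375, h(m) = 0.0444 (+); new bracket [0.375, 0.5]
m = 0.4375, h(m) = -0.4505 (−); new bracket [0.375, 0.4375]

--++-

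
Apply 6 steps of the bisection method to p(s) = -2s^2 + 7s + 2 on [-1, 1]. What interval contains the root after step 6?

p(0) = 2 > 0, so the root lies in [-1, 0]
p(-0.5) = -2 < 0, so the root lies in [-0.5, 0]
p(-0.25) = 0.125 > 0, so the root lies in [-0.5, -0.25]
p(-0.375) = -0.9062 < 0, so the root lies in [-0.375, -0.25]
p(-0.3125) = -0.3828 < 0, so the root lies in [-0.3125, -0.25]
p(-0.28125) = -0.127 < 0, so the root lies in [-0.28125, -0.25]

[-0.28125, -0.25]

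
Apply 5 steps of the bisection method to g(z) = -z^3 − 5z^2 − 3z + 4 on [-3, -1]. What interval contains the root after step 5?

midpoint -2: g = -2 < 0 → [-2, -1]
midpoint -1.5: g = 0.625 > 0 → [-2, -1.5]
midpoint -1.75: g = -0.703125 < 0 → [-1.75, -1.5]
midpoint -1.625: g = -0.0371 < 0 → [-1.625, -1.5]
midpoint -1.5625: g = 0.2952 > 0 → [-1.625, -1.5625]

[-1.625, -1.5625]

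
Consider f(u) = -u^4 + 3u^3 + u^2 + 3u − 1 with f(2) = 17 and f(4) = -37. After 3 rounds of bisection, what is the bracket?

midpoint 3: f = 17 > 0 → [3, 4]
midpoint 3.5: f = 0.3125 > 0 → [3.5, 4]
midpoint 3.75: f = -15.238281 < 0 → [3.5, 3.75]

[3.5, 3.75]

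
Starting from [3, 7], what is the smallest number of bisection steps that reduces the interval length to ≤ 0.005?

Width after n steps is 4/2^n. Need 2^n ≥ 4/0.005 = 800.
2^9 = 512 < 800 ≤ 2^10 = 1024, so n = 10.

10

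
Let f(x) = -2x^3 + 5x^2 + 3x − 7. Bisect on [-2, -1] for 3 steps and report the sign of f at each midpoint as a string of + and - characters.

++-

x = -1.5 gives f = 6.5, positive; keep [-1.5, -1]
x = -1.25 gives f = 0.96875, positive; keep [-1.25, -1]
x = -1.125 gives f = -1.199219, negative; keep [-1.25, -1.125]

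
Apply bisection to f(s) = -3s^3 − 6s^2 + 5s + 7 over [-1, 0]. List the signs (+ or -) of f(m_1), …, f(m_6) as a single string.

+++---

f(-0.5) = 3.375 > 0, so the root lies in [-1, -0.5]
f(-0.75) = 1.140625 > 0, so the root lies in [-1, -0.75]
f(-0.875) = 0.041016 > 0, so the root lies in [-1, -0.875]
f(-0.9375) = -0.489 < 0, so the root lies in [-0.9375, -0.875]
f(-0.90625) = -0.2261 < 0, so the root lies in [-0.90625, -0.875]
f(-0.890625) = -0.093 < 0, so the root lies in [-0.890625, -0.875]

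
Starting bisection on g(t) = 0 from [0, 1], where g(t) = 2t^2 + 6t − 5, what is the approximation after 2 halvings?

t = 0.5 gives g = -1.5, negative; keep [0.5, 1]
t = 0.75 gives g = 0.625, positive; keep [0.5, 0.75]

0.75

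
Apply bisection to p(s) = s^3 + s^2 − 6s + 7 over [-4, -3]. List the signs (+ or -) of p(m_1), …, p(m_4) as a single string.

-++-

p(-3.5) = -2.625 < 0, so the root lies in [-3.5, -3]
p(-3.25) = 2.734375 > 0, so the root lies in [-3.5, -3.25]
p(-3.375) = 0.197266 > 0, so the root lies in [-3.5, -3.375]
p(-3.4375) = -1.1775 < 0, so the root lies in [-3.4375, -3.375]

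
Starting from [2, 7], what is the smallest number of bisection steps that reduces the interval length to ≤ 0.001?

Width after n steps is 5/2^n. Need 2^n ≥ 5/0.001 = 5000.
2^12 = 4096 < 5000 ≤ 2^13 = 8192, so n = 13.

13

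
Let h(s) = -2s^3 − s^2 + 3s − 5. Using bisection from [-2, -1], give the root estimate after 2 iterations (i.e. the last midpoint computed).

-1.75

m = -1.5, h(m) = -5 (−); new bracket [-2, -1.5]
m = -1.75, h(m) = -2.59375 (−); new bracket [-2, -1.75]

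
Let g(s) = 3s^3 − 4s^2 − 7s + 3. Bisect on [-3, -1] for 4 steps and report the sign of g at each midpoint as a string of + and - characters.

s = -2 gives g = -23, negative; keep [-2, -1]
s = -1.5 gives g = -5.625, negative; keep [-1.5, -1]
s = -1.25 gives g = -0.359375, negative; keep [-1.25, -1]
s = -1.125 gives g = 1.541, positive; keep [-1.25, -1.125]

---+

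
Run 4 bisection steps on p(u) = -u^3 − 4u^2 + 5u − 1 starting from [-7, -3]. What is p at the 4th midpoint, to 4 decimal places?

midpoint -5: p = -1 < 0 → [-7, -5]
midpoint -6: p = 41 > 0 → [-6, -5]
midpoint -5.5: p = 16.875 > 0 → [-5.5, -5]
midpoint -5.25: p = 7.2031 > 0 → [-5.25, -5]

7.2031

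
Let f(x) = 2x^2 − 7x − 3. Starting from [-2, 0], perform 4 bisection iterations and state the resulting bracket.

m = -1, f(m) = 6 (+); new bracket [-1, 0]
m = -0.5, f(m) = 1 (+); new bracket [-0.5, 0]
m = -0.25, f(m) = -1.125 (−); new bracket [-0.5, -0.25]
m = -0.375, f(m) = -0.0938 (−); new bracket [-0.5, -0.375]

[-0.5, -0.375]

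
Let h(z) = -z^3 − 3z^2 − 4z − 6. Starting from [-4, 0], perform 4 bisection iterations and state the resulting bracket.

[-2.5, -2.25]

h(-2) = -2 < 0, so the root lies in [-4, -2]
h(-3) = 6 > 0, so the root lies in [-3, -2]
h(-2.5) = 0.875 > 0, so the root lies in [-2.5, -2]
h(-2.25) = -0.7969 < 0, so the root lies in [-2.5, -2.25]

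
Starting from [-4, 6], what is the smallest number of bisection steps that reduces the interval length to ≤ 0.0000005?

25

Width after n steps is 10/2^n. Need 2^n ≥ 10/0.0000005 = 20000000.
2^24 = 16777216 < 20000000 ≤ 2^25 = 33554432, so n = 25.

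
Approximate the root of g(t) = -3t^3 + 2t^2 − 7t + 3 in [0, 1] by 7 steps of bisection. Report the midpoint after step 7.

0.4453125

m = 0.5, g(m) = -0.375 (−); new bracket [0, 0.5]
m = 0.25, g(m) = 1.328125 (+); new bracket [0.25, 0.5]
m = 0.375, g(m) = 0.498047 (+); new bracket [0.375, 0.5]
m = 0.4375, g(m) = 0.0691 (+); new bracket [0.4375, 0.5]
m = 0.46875, g(m) = -0.1508 (−); new bracket [0.4375, 0.46875]
m = 0.453125, g(m) = -0.0403 (−); new bracket [0.4375, 0.453125]
m = 0.4453125, g(m) = 0.0145 (+); new bracket [0.4453125, 0.453125]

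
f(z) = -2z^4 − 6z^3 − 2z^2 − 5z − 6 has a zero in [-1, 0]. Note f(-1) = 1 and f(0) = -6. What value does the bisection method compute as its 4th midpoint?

z = -0.5 gives f = -3.375, negative; keep [-1, -0.5]
z = -0.75 gives f = -1.476562, negative; keep [-1, -0.75]
z = -0.875 gives f = -0.309082, negative; keep [-1, -0.875]
z = -0.9375 gives f = 0.3286, positive; keep [-0.9375, -0.875]

-0.9375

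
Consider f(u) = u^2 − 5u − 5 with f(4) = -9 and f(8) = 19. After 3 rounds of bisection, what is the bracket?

[5.5, 6]

m = 6, f(m) = 1 (+); new bracket [4, 6]
m = 5, f(m) = -5 (−); new bracket [5, 6]
m = 5.5, f(m) = -2.25 (−); new bracket [5.5, 6]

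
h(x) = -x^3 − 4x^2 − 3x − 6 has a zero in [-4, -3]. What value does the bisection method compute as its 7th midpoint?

h(-3.5) = -1.625 < 0, so the root lies in [-4, -3.5]
h(-3.75) = 1.734375 > 0, so the root lies in [-3.75, -3.5]
h(-3.625) = -0.052734 < 0, so the root lies in [-3.75, -3.625]
h(-3.6875) = 0.8132 > 0, so the root lies in [-3.6875, -3.625]
h(-3.65625) = 0.3734 > 0, so the root lies in [-3.65625, -3.625]
h(-3.640625) = 0.1587 > 0, so the root lies in [-3.640625, -3.625]
h(-3.6328125) = 0.0525 > 0, so the root lies in [-3.6328125, -3.625]

-3.6328125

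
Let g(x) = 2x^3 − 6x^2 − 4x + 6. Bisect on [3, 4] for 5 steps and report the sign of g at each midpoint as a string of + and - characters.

m = 3.5, g(m) = 4.25 (+); new bracket [3, 3.5]
m = 3.25, g(m) = -1.71875 (−); new bracket [3.25, 3.5]
m = 3.375, g(m) = 1.042969 (+); new bracket [3.25, 3.375]
m = 3.3125, g(m) = -0.3921 (−); new bracket [3.3125, 3.375]
m = 3.34375, g(m) = 0.3117 (+); new bracket [3.3125, 3.34375]

+-+-+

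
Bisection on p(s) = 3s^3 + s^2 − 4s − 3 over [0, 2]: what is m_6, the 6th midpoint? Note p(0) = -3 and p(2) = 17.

1.28125

midpoint 1: p = -3 < 0 → [1, 2]
midpoint 1.5: p = 3.375 > 0 → [1, 1.5]
midpoint 1.25: p = -0.578125 < 0 → [1.25, 1.5]
midpoint 1.375: p = 1.1895 > 0 → [1.25, 1.375]
midpoint 1.3125: p = 0.2556 > 0 → [1.25, 1.3125]
midpoint 1.28125: p = -0.1735 < 0 → [1.28125, 1.3125]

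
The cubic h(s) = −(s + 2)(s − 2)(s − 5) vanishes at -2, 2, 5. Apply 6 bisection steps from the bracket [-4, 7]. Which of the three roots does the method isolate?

-2

m = 1.5, h(m) = -6.125 (−); new bracket [-4, 1.5]
m = -1.25, h(m) = -15.234375 (−); new bracket [-4, -1.25]
m = -2.625, h(m) = 22.041016 (+); new bracket [-2.625, -1.25]
m = -1.9375, h(m) = -1.7073 (−); new bracket [-2.625, -1.9375]
m = -2.28125, h(m) = 8.7674 (+); new bracket [-2.28125, -1.9375]
m = -2.109375, h(m) = 3.1954 (+); new bracket [-2.109375, -1.9375]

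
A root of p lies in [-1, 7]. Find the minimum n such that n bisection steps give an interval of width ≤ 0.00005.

18

Width after n steps is 8/2^n. Need 2^n ≥ 8/0.00005 = 160000.
2^17 = 131072 < 160000 ≤ 2^18 = 262144, so n = 18.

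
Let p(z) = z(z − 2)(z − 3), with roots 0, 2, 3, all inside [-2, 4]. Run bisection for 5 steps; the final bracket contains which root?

0

z = 1 gives p = 2, positive; keep [-2, 1]
z = -0.5 gives p = -4.375, negative; keep [-0.5, 1]
z = 0.25 gives p = 1.203125, positive; keep [-0.5, 0.25]
z = -0.125 gives p = -0.8301, negative; keep [-0.125, 0.25]
z = 0.0625 gives p = 0.3557, positive; keep [-0.125, 0.0625]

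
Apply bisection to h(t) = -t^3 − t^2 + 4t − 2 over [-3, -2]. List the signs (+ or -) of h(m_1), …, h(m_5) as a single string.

-+---

t = -2.5 gives h = -2.625, negative; keep [-3, -2.5]
t = -2.75 gives h = 0.234375, positive; keep [-2.75, -2.5]
t = -2.625 gives h = -1.302734, negative; keep [-2.75, -2.625]
t = -2.6875 gives h = -0.5618, negative; keep [-2.75, -2.6875]
t = -2.71875 gives h = -0.1707, negative; keep [-2.75, -2.71875]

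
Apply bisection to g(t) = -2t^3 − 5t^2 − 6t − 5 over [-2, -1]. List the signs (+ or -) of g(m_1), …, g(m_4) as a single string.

t = -1.5 gives g = -0.5, negative; keep [-2, -1.5]
t = -1.75 gives g = 0.90625, positive; keep [-1.75, -1.5]
t = -1.625 gives g = 0.128906, positive; keep [-1.625, -1.5]
t = -1.5625 gives g = -0.2026, negative; keep [-1.625, -1.5625]

-++-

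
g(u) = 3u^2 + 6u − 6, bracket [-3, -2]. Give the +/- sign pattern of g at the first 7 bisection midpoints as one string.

-+---+-

midpoint -2.5: g = -2.25 < 0 → [-3, -2.5]
midpoint -2.75: g = 0.1875 > 0 → [-2.75, -2.5]
midpoint -2.625: g = -1.078125 < 0 → [-2.75, -2.625]
midpoint -2.6875: g = -0.457 < 0 → [-2.75, -2.6875]
midpoint -2.71875: g = -0.1377 < 0 → [-2.75, -2.71875]
midpoint -2.734375: g = 0.0242 > 0 → [-2.734375, -2.71875]
midpoint -2.7265625: g = -0.0569 < 0 → [-2.734375, -2.7265625]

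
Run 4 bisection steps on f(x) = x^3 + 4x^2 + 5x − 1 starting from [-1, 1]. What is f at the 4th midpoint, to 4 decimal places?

-0.3105

m = 0, f(m) = -1 (−); new bracket [0, 1]
m = 0.5, f(m) = 2.625 (+); new bracket [0, 0.5]
m = 0.25, f(m) = 0.515625 (+); new bracket [0, 0.25]
m = 0.125, f(m) = -0.3105 (−); new bracket [0.125, 0.25]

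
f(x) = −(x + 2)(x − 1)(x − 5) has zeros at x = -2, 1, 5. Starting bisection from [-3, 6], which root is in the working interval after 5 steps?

m = 1.5, f(m) = 6.125 (+); new bracket [1.5, 6]
m = 3.75, f(m) = 19.765625 (+); new bracket [3.75, 6]
m = 4.875, f(m) = 3.330078 (+); new bracket [4.875, 6]
m = 5.4375, f(m) = -14.4392 (−); new bracket [4.875, 5.4375]
m = 5.15625, f(m) = -4.6474 (−); new bracket [4.875, 5.15625]

5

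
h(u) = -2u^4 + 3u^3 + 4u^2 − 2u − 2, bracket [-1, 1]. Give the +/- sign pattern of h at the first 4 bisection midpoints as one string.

u = 0 gives h = -2, negative; keep [0, 1]
u = 0.5 gives h = -1.75, negative; keep [0.5, 1]
u = 0.75 gives h = -0.617188, negative; keep [0.75, 1]
u = 0.875 gives h = 0.1499, positive; keep [0.75, 0.875]

---+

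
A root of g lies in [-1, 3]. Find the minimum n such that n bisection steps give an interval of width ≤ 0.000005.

Width after n steps is 4/2^n. Need 2^n ≥ 4/0.000005 = 800000.
2^19 = 524288 < 800000 ≤ 2^20 = 1048576, so n = 20.

20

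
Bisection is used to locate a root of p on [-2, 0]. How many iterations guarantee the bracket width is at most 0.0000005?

22

Width after n steps is 2/2^n. Need 2^n ≥ 2/0.0000005 = 4000000.
2^21 = 2097152 < 4000000 ≤ 2^22 = 4194304, so n = 22.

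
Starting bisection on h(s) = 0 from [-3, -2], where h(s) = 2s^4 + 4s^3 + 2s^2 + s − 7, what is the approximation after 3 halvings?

midpoint -2.5: h = 18.625 > 0 → [-2.5, -2]
midpoint -2.25: h = 6.570312 > 0 → [-2.25, -2]
midpoint -2.125: h = 2.305176 > 0 → [-2.125, -2]

-2.125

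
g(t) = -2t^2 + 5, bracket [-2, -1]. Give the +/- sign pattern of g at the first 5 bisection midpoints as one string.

+--+-

t = -1.5 gives g = 0.5, positive; keep [-2, -1.5]
t = -1.75 gives g = -1.125, negative; keep [-1.75, -1.5]
t = -1.625 gives g = -0.28125, negative; keep [-1.625, -1.5]
t = -1.5625 gives g = 0.1172, positive; keep [-1.625, -1.5625]
t = -1.59375 gives g = -0.0801, negative; keep [-1.59375, -1.5625]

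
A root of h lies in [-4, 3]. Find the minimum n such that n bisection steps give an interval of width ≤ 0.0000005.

Width after n steps is 7/2^n. Need 2^n ≥ 7/0.0000005 = 14000000.
2^23 = 8388608 < 14000000 ≤ 2^24 = 16777216, so n = 24.

24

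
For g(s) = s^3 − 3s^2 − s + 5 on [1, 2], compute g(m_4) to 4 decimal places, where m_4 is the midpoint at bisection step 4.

g(1.5) = 0.125 > 0, so the root lies in [1.5, 2]
g(1.75) = -0.578125 < 0, so the root lies in [1.5, 1.75]
g(1.625) = -0.255859 < 0, so the root lies in [1.5, 1.625]
g(1.5625) = -0.072 < 0, so the root lies in [1.5, 1.5625]

-0.0720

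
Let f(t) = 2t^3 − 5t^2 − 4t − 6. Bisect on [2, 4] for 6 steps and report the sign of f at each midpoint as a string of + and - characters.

midpoint 3: f = -9 < 0 → [3, 4]
midpoint 3.5: f = 4.5 > 0 → [3, 3.5]
midpoint 3.25: f = -3.15625 < 0 → [3.25, 3.5]
midpoint 3.375: f = 0.4336 > 0 → [3.25, 3.375]
midpoint 3.3125: f = -1.4194 < 0 → [3.3125, 3.375]
midpoint 3.34375: f = -0.5076 < 0 → [3.34375, 3.375]

-+-+--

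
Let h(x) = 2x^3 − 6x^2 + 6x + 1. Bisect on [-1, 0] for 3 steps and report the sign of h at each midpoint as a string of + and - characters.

--+

h(-0.5) = -3.75 < 0, so the root lies in [-0.5, 0]
h(-0.25) = -0.90625 < 0, so the root lies in [-0.25, 0]
h(-0.125) = 0.152344 > 0, so the root lies in [-0.25, -0.125]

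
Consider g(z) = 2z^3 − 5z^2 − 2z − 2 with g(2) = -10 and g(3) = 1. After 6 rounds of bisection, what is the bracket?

[2.953125, 2.96875]

g(2.5) = -7 < 0, so the root lies in [2.5, 3]
g(2.75) = -3.71875 < 0, so the root lies in [2.75, 3]
g(2.875) = -1.550781 < 0, so the root lies in [2.875, 3]
g(2.9375) = -0.3247 < 0, so the root lies in [2.9375, 3]
g(2.96875) = 0.3251 > 0, so the root lies in [2.9375, 2.96875]
g(2.953125) = -0.0029 < 0, so the root lies in [2.953125, 2.96875]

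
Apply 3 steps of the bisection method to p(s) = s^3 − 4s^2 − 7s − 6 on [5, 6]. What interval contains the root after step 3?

[5.375, 5.5]

s = 5.5 gives p = 0.875, positive; keep [5, 5.5]
s = 5.25 gives p = -8.296875, negative; keep [5.25, 5.5]
s = 5.375 gives p = -3.900391, negative; keep [5.375, 5.5]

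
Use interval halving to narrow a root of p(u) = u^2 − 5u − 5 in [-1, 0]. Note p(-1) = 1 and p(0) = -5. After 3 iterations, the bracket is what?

p(-0.5) = -2.25 < 0, so the root lies in [-1, -0.5]
p(-0.75) = -0.6875 < 0, so the root lies in [-1, -0.75]
p(-0.875) = 0.140625 > 0, so the root lies in [-0.875, -0.75]

[-0.875, -0.75]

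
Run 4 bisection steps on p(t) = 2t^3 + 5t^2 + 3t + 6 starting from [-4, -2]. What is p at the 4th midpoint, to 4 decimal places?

p(-3) = -12 < 0, so the root lies in [-3, -2]
p(-2.5) = -1.5 < 0, so the root lies in [-2.5, -2]
p(-2.25) = 1.78125 > 0, so the root lies in [-2.5, -2.25]
p(-2.375) = 0.2852 > 0, so the root lies in [-2.5, -2.375]

0.2852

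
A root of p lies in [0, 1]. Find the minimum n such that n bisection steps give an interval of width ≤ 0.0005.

Width after n steps is 1/2^n. Need 2^n ≥ 1/0.0005 = 2000.
2^10 = 1024 < 2000 ≤ 2^11 = 2048, so n = 11.

11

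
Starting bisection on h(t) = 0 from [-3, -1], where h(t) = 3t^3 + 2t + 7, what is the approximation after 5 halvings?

-1.1875

midpoint -2: h = -21 < 0 → [-2, -1]
midpoint -1.5: h = -6.125 < 0 → [-1.5, -1]
midpoint -1.25: h = -1.359375 < 0 → [-1.25, -1]
midpoint -1.125: h = 0.4785 > 0 → [-1.25, -1.125]
midpoint -1.1875: h = -0.3987 < 0 → [-1.1875, -1.125]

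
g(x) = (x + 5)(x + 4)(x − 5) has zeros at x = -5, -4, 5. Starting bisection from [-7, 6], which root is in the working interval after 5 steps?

5

g(-0.5) = -86.625 < 0, so the root lies in [-0.5, 6]
g(2.75) = -117.703125 < 0, so the root lies in [2.75, 6]
g(4.375) = -49.072266 < 0, so the root lies in [4.375, 6]
g(5.1875) = 17.5496 > 0, so the root lies in [4.375, 5.1875]
g(4.78125) = -18.7888 < 0, so the root lies in [4.78125, 5.1875]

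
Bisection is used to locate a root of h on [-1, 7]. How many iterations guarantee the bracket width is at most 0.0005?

14

Width after n steps is 8/2^n. Need 2^n ≥ 8/0.0005 = 16000.
2^13 = 8192 < 16000 ≤ 2^14 = 16384, so n = 14.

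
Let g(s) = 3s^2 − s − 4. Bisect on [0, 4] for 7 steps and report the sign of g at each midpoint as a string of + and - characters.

+-+-+-+

midpoint 2: g = 6 > 0 → [0, 2]
midpoint 1: g = -2 < 0 → [1, 2]
midpoint 1.5: g = 1.25 > 0 → [1, 1.5]
midpoint 1.25: g = -0.5625 < 0 → [1.25, 1.5]
midpoint 1.375: g = 0.2969 > 0 → [1.25, 1.375]
midpoint 1.3125: g = -0.1445 < 0 → [1.3125, 1.375]
midpoint 1.34375: g = 0.0732 > 0 → [1.3125, 1.34375]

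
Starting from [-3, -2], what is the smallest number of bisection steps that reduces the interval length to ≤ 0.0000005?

Width after n steps is 1/2^n. Need 2^n ≥ 1/0.0000005 = 2000000.
2^20 = 1048576 < 2000000 ≤ 2^21 = 2097152, so n = 21.

21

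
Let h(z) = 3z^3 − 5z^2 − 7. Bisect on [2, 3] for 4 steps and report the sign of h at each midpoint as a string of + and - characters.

++-+

h(2.5) = 8.625 > 0, so the root lies in [2, 2.5]
h(2.25) = 1.859375 > 0, so the root lies in [2, 2.25]
h(2.125) = -0.791016 < 0, so the root lies in [2.125, 2.25]
h(2.1875) = 0.4768 > 0, so the root lies in [2.125, 2.1875]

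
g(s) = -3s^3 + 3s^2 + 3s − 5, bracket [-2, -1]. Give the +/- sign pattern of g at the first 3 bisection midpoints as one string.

midpoint -1.5: g = 7.375 > 0 → [-1.5, -1]
midpoint -1.25: g = 1.796875 > 0 → [-1.25, -1]
midpoint -1.125: g = -0.306641 < 0 → [-1.25, -1.125]

++-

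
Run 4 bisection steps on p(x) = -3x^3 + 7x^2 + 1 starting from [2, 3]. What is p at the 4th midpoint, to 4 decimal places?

m = 2.5, p(m) = -2.125 (−); new bracket [2, 2.5]
m = 2.25, p(m) = 2.265625 (+); new bracket [2.25, 2.5]
m = 2.375, p(m) = 0.294922 (+); new bracket [2.375, 2.5]
m = 2.4375, p(m) = -0.8567 (−); new bracket [2.375, 2.4375]

-0.8567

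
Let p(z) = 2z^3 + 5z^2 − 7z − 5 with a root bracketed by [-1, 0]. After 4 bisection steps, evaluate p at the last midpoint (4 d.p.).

0.1636

z = -0.5 gives p = -0.5, negative; keep [-1, -0.5]
z = -0.75 gives p = 2.21875, positive; keep [-0.75, -0.5]
z = -0.625 gives p = 0.839844, positive; keep [-0.625, -0.5]
z = -0.5625 gives p = 0.1636, positive; keep [-0.5625, -0.5]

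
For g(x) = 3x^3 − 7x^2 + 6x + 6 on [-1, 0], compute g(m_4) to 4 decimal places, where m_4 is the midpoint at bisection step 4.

g(-0.5) = 0.875 > 0, so the root lies in [-1, -0.5]
g(-0.75) = -3.703125 < 0, so the root lies in [-0.75, -0.5]
g(-0.625) = -1.216797 < 0, so the root lies in [-0.625, -0.5]
g(-0.5625) = -0.1238 < 0, so the root lies in [-0.5625, -0.5]

-0.1238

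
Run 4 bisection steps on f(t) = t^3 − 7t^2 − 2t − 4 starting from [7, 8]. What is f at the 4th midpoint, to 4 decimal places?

midpoint 7.5: f = 9.125 > 0 → [7, 7.5]
midpoint 7.25: f = -5.359375 < 0 → [7.25, 7.5]
midpoint 7.375: f = 1.646484 > 0 → [7.25, 7.375]
midpoint 7.3125: f = -1.9148 < 0 → [7.3125, 7.375]

-1.9148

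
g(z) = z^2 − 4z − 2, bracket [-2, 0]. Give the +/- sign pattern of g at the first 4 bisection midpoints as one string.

m = -1, g(m) = 3 (+); new bracket [-1, 0]
m = -0.5, g(m) = 0.25 (+); new bracket [-0.5, 0]
m = -0.25, g(m) = -0.9375 (−); new bracket [-0.5, -0.25]
m = -0.375, g(m) = -0.3594 (−); new bracket [-0.5, -0.375]

++--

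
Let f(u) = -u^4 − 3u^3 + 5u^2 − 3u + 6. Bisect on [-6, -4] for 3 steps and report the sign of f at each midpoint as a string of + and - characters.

midpoint -5: f = -104 < 0 → [-5, -4]
midpoint -4.5: f = -15.9375 < 0 → [-4.5, -4]
midpoint -4.25: f = 13.105469 > 0 → [-4.5, -4.25]

--+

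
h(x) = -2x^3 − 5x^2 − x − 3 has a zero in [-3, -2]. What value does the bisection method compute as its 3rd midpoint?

x = -2.5 gives h = -0.5, negative; keep [-3, -2.5]
x = -2.75 gives h = 3.53125, positive; keep [-2.75, -2.5]
x = -2.625 gives h = 1.347656, positive; keep [-2.625, -2.5]

-2.625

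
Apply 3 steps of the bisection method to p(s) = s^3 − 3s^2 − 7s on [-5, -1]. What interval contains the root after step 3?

[-2, -1.5]

s = -3 gives p = -33, negative; keep [-3, -1]
s = -2 gives p = -6, negative; keep [-2, -1]
s = -1.5 gives p = 0.375, positive; keep [-2, -1.5]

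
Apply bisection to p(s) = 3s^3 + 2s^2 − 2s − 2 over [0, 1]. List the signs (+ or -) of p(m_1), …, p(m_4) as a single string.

---+

m = 0.5, p(m) = -2.125 (−); new bracket [0.5, 1]
m = 0.75, p(m) = -1.109375 (−); new bracket [0.75, 1]
m = 0.875, p(m) = -0.208984 (−); new bracket [0.875, 1]
m = 0.9375, p(m) = 0.3547 (+); new bracket [0.875, 0.9375]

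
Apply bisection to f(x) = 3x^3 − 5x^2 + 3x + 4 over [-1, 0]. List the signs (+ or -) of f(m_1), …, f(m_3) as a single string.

f(-0.5) = 0.875 > 0, so the root lies in [-1, -0.5]
f(-0.75) = -2.328125 < 0, so the root lies in [-0.75, -0.5]
f(-0.625) = -0.560547 < 0, so the root lies in [-0.625, -0.5]

+--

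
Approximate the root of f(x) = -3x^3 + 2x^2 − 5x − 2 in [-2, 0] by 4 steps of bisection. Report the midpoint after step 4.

-0.375

x = -1 gives f = 8, positive; keep [-1, 0]
x = -0.5 gives f = 1.375, positive; keep [-0.5, 0]
x = -0.25 gives f = -0.578125, negative; keep [-0.5, -0.25]
x = -0.375 gives f = 0.3145, positive; keep [-0.375, -0.25]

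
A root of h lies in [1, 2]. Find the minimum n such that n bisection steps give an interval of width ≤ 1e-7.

24

Width after n steps is 1/2^n. Need 2^n ≥ 1/1e-7 = 10000000.
2^23 = 8388608 < 10000000 ≤ 2^24 = 16777216, so n = 24.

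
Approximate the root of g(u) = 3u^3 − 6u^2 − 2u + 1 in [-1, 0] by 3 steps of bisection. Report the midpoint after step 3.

-0.625

m = -0.5, g(m) = 0.125 (+); new bracket [-1, -0.5]
m = -0.75, g(m) = -2.140625 (−); new bracket [-0.75, -0.5]
m = -0.625, g(m) = -0.826172 (−); new bracket [-0.625, -0.5]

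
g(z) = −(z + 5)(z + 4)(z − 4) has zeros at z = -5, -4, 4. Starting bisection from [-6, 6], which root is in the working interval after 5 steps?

4

g(0) = 80 > 0, so the root lies in [0, 6]
g(3) = 56 > 0, so the root lies in [3, 6]
g(4.5) = -40.375 < 0, so the root lies in [3, 4.5]
g(3.75) = 16.9531 > 0, so the root lies in [3.75, 4.5]
g(4.125) = -9.2676 < 0, so the root lies in [3.75, 4.125]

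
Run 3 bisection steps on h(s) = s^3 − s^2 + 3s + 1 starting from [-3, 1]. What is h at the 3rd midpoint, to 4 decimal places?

s = -1 gives h = -4, negative; keep [-1, 1]
s = 0 gives h = 1, positive; keep [-1, 0]
s = -0.5 gives h = -0.875, negative; keep [-0.5, 0]

-0.8750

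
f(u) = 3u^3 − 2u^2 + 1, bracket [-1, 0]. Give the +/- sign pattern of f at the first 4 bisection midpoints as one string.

+---

f(-0.5) = 0.125 > 0, so the root lies in [-1, -0.5]
f(-0.75) = -1.390625 < 0, so the root lies in [-0.75, -0.5]
f(-0.625) = -0.513672 < 0, so the root lies in [-0.625, -0.5]
f(-0.5625) = -0.1667 < 0, so the root lies in [-0.5625, -0.5]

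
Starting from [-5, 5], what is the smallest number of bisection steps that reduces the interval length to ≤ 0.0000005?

25

Width after n steps is 10/2^n. Need 2^n ≥ 10/0.0000005 = 20000000.
2^24 = 16777216 < 20000000 ≤ 2^25 = 33554432, so n = 25.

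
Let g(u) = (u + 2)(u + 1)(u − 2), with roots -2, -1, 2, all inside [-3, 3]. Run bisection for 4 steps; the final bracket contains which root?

u = 0 gives g = -4, negative; keep [0, 3]
u = 1.5 gives g = -4.375, negative; keep [1.5, 3]
u = 2.25 gives g = 3.453125, positive; keep [1.5, 2.25]
u = 1.875 gives g = -1.3926, negative; keep [1.875, 2.25]

2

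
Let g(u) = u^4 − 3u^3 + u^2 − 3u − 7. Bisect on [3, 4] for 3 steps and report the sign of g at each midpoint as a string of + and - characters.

midpoint 3.5: g = 16.1875 > 0 → [3, 3.5]
midpoint 3.25: g = 2.394531 > 0 → [3, 3.25]
midpoint 3.125: g = -2.794678 < 0 → [3.125, 3.25]

++-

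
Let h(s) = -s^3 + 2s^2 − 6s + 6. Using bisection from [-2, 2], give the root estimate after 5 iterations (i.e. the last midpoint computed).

1.125

m = 0, h(m) = 6 (+); new bracket [0, 2]
m = 1, h(m) = 1 (+); new bracket [1, 2]
m = 1.5, h(m) = -1.875 (−); new bracket [1, 1.5]
m = 1.25, h(m) = -0.3281 (−); new bracket [1, 1.25]
m = 1.125, h(m) = 0.3574 (+); new bracket [1.125, 1.25]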